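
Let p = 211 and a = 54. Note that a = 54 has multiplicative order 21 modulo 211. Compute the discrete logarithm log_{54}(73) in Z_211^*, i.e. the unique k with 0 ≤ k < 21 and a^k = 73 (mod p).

Successive powers of 54 modulo 211:
  54^0=1  54^1=54  54^2=173  54^3=58  54^4=178  54^5=117
  54^6=199  54^7=196  54^8=34  54^9=148  54^10=185  54^11=73
So 54^11 ≡ 73 (mod 211), giving k = 11.

11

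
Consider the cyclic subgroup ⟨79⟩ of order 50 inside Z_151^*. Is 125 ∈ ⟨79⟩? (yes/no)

yes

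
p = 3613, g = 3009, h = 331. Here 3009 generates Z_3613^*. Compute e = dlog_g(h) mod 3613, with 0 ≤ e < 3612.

3116

Baby-step giant-step with m = ceil(sqrt(3612)) = 61.
Baby table (3009^j mod 3613 for j=0..60):
  0:1  1:3009  2:3516  3:780  4:2183  5:213  6:1416  7:1017
  8:3555  9:2515  10:2013  11:1729  12:3454  13:2098  14:971  15:2435
  16:3364  17:2263  18:2475  19:882  20:1996  21:1158  22:1490  23:3290
  24:3603  25:2427  26:970  27:3039  28:3461  29:1483  30:292  31:669
  32:580  33:141  34:1548  35:775  36:1590  37:698  38:1129  39:941
  40:2490  41:2661  42:541  43:2019  44:1718  45:2872  46:3165  47:3230
  48:100  49:1021  50:1139  51:2127  52:1520  53:3235  54:693  55:536
  56:1426  57:2203  58:2585  59:3089  60:2165
Giant step factor: 3009^(-61) ≡ 1924 (mod 3613).
Scan 331·1924^i mod 3613 for i = 0, 1, …:
  i=0: 331   i=1: 956   i=2: 327   i=3: 486
  i=4: 2910   i=5: 2303   i=6: 1434   i=7: 2297
  i=8: 729   i=9: 752     …   i=50: 1816
  i=51: 213
Match at i=51, j=5: e = 51·61 + 5 = 3116.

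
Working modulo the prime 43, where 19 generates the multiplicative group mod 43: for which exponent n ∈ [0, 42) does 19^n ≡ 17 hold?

2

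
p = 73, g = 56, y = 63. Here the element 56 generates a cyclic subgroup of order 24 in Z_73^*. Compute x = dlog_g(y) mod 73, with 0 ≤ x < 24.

Successive powers of 56 modulo 73:
  56^0=1  56^1=56  56^2=70  56^3=51  56^4=9  56^5=66
  56^6=46  56^7=21  56^8=8  56^9=10  56^10=49  56^11=43
  56^12=72  56^13=17  56^14=3  56^15=22  56^16=64  56^17=7
  56^18=27  56^19=52  56^20=65  56^21=63
So 56^21 ≡ 63 (mod 73), giving x = 21.

21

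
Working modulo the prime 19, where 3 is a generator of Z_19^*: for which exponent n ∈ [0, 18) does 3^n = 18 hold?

9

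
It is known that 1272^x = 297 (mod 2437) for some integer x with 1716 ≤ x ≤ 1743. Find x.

Compute 1272^1716 mod 2437 = 1505, then multiply by 1272 repeatedly:
  1272^1716=1505  1272^1717=1315  1272^1718=898  1272^1719=1740  1272^1720=484
  1272^1721=1524  1272^1722=1113  1272^1723=2276  1272^1724=2353  1272^1725=380
  1272^1726=834  1272^1727=753  1272^1728=75  1272^1729=357  1272^1730=822
  1272^1731=111  1272^1732=2283  1272^1733=1509  1272^1734=1529  1272^1735=162
  1272^1736=1356  1272^1737=1873  1272^1738=1507  1272^1739=1422  1272^1740=530
  1272^1741=1548  1272^1742=2397  1272^1743=297
Found 297 at exponent 1743.

1743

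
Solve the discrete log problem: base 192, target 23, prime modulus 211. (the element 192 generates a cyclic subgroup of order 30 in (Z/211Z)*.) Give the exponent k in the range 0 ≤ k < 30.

9

Successive powers of 192 modulo 211:
  192^0=1  192^1=192  192^2=150  192^3=104  192^4=134  192^5=197
  192^6=55  192^7=10  192^8=21  192^9=23
So 192^9 ≡ 23 (mod 211), giving k = 9.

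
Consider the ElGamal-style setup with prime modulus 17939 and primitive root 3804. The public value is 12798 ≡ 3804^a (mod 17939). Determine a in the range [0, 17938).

6423

Baby-step giant-step with m = ceil(sqrt(17938)) = 134.
Baby table (3804^j mod 17939 for j=0..133):
  0:1  1:3804  2:11582  3:17683  4:12821  5:12882  6:11719  7:661
  8:2984  9:13688  10:10174  11:7473  12:11916  13:14550  14:6385  15:17073
  16:6512  17:15828  18:6428  19:1255  20:2246  21:4820  22:1622  23:17011
  24:3871  25:15304  26:4361  27:13608  28:10817  29:13741  30:14457  31:11393
  32:16287  33:12381  34:7449  35:10315  36:5667  37:12529  38:14332  39:2307
  40:3657  41:8503  42:1395  43:14575  44:11790  45:1660  46:112  47:13451
  48:5576  49:7206  50:832  51:7664  52:2981  53:2276  54:11306  55:8241
  56:9331  57:11782  58:7106  59:15090  60:15499  61:10642  62:11784  63:14714
  64:2376  65:14987  66:406  67:1670  68:2274  69:3698  70:3016  71:9843
  72:4079  73:17220  74:9591  75:14177  76:4674  77:2347  78:12305  79:5369
  80:9094  81:7184  82:6839  83:4006  84:8613  85:7238  86:14926  87:1569
  88:12728  89:17890  90:10933  91:6530  92:12544  93:17575  94:14586  95:17756
  96:3489  97:15235  98:10970  99:3766  100:10542  101:8103  102:4610  103:10037
  104:6556  105:3814  106:13744  107:7930  108:10261  109:15519  110:14966  111:10217
  112:9594  113:7650  114:3542  115:1579  116:14890  117:8137  118:8373  119:9167
  120:15791  121:9192  122:3257  123:11718  124:14796  125:9341  126:13944  127:15292
  128:12530  129:197  130:13889  131:3401  132:3385  133:14277
Giant step factor: 3804^(-134) ≡ 3255 (mod 17939).
Scan 12798·3255^i mod 17939 for i = 0, 1, …:
  i=0: 12798   i=1: 3132   i=2: 5308   i=3: 2283
  i=4: 4419   i=5: 14706   i=6: 6778   i=7: 15359
  i=8: 15491   i=9: 14615     …   i=46: 9405
  i=47: 9341
Match at i=47, j=125: a = 47·134 + 125 = 6423.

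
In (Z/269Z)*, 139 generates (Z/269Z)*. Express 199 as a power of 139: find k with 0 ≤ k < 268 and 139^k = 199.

98

Baby-step giant-step with m = ceil(sqrt(268)) = 17.
Baby table (139^j mod 269 for j=0..16):
  0:1  1:139  2:222  3:192  4:57  5:122  6:11  7:184
  8:21  9:229  10:89  11:266  12:121  13:141  14:231  15:98
  16:172
Giant step factor: 139^(-17) ≡ 163 (mod 269).
Scan 199·163^i mod 269 for i = 0, 1, …:
  i=0: 199   i=1: 157   i=2: 36   i=3: 219
  i=4: 189   i=5: 141
Match at i=5, j=13: k = 5·17 + 13 = 98.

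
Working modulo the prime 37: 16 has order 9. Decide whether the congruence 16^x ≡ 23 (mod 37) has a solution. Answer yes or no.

⟨16⟩ has order 9; its elements mod 37 are {1, 7, 9, 10, 12, 16, 26, 33, 34}.
23 is not in this set.

no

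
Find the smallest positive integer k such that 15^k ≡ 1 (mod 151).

The order of 15 must divide p − 1 = 150 = 2 · 3 · 5^2.
Divisors: 1, 2, 3, 5, 6, 10, 15, 25, 30, 50, 75, 150.
Check each in increasing order: 15^1 ≡ 15;  15^2 ≡ 74;  15^3 ≡ 53;  15^5 ≡ 147;  15^6 ≡ 91;  15^10 ≡ 16;  15^15 ≡ 87;  15^25 ≡ 33;  15^30 ≡ 19;  15^50 ≡ 32;  15^75 ≡ 150;  15^150 ≡ 1.
Smallest exponent giving 1 is 150.

150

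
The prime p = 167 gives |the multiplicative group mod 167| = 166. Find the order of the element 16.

The order of 16 must divide p − 1 = 166 = 2 · 83.
Divisors: 1, 2, 83, 166.
Check each in increasing order: 16^1 ≡ 16;  16^2 ≡ 89;  16^83 ≡ 1.
Smallest exponent giving 1 is 83.

83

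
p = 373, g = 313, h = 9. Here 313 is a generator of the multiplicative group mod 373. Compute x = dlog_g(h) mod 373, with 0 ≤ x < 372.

Baby-step giant-step with m = ceil(sqrt(372)) = 20.
Baby table (313^j mod 373 for j=0..19):
  0:1  1:313  2:243  3:340  4:115  5:187  6:343  7:308
  8:170  9:244  10:280  11:358  12:154  13:85  14:122  15:140
  16:179  17:77  18:229  19:61
Giant step factor: 313^(-20) ≡ 16 (mod 373).
Scan 9·16^i mod 373 for i = 0, 1, …:
  i=0: 9   i=1: 144   i=2: 66   i=3: 310
  i=4: 111   i=5: 284   i=6: 68   i=7: 342
  i=8: 250   i=9: 270   i=10: 217   i=11: 115
Match at i=11, j=4: x = 11·20 + 4 = 224.

224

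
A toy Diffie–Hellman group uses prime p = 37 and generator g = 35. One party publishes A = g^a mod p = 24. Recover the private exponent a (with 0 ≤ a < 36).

11

Successive powers of 35 modulo 37:
  35^0=1  35^1=35  35^2=4  35^3=29  35^4=16  35^5=5
  35^6=27  35^7=20  35^8=34  35^9=6  35^10=25  35^11=24
So 35^11 ≡ 24 (mod 37), giving a = 11.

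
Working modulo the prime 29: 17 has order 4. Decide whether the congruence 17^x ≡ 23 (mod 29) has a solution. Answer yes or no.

no

⟨17⟩ has order 4; its elements mod 29 are {1, 12, 17, 28}.
23 is not in this set.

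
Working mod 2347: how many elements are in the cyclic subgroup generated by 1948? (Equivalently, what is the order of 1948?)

2346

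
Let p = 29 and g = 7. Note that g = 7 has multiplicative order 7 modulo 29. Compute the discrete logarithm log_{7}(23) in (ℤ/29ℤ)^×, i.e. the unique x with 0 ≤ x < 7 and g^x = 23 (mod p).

Successive powers of 7 modulo 29:
  7^0=1  7^1=7  7^2=20  7^3=24  7^4=23
So 7^4 ≡ 23 (mod 29), giving x = 4.

4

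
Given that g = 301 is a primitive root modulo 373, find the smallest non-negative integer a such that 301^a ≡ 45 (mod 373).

Baby-step giant-step with m = ceil(sqrt(372)) = 20.
Baby table (301^j mod 373 for j=0..19):
  0:1  1:301  2:335  3:125  4:325  5:99  6:332  7:341
  8:66  9:97  10:103  11:44  12:189  13:193  14:278  15:126
  16:253  17:61  18:84  19:293
Giant step factor: 301^(-20) ≡ 52 (mod 373).
Scan 45·52^i mod 373 for i = 0, 1, …:
  i=0: 45   i=1: 102   i=2: 82   i=3: 161
  i=4: 166   i=5: 53   i=6: 145   i=7: 80
  i=8: 57   i=9: 353     …   i=16: 296
  i=17: 99
Match at i=17, j=5: a = 17·20 + 5 = 345.

345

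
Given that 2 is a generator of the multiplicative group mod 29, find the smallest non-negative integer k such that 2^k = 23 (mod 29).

20

Successive powers of 2 modulo 29:
  2^0=1  2^1=2  2^2=4  2^3=8  2^4=16  2^5=3
  2^6=6  2^7=12  2^8=24  2^9=19  2^10=9  2^11=18
  2^12=7  2^13=14  2^14=28  2^15=27  2^16=25  2^17=21
  2^18=13  2^19=26  2^20=23
So 2^20 ≡ 23 (mod 29), giving k = 20.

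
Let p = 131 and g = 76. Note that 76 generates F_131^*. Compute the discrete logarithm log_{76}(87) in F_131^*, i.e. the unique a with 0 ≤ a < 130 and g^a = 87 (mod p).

49

Baby-step giant-step with m = ceil(sqrt(130)) = 12.
Baby table (76^j mod 131 for j=0..11):
  0:1  1:76  2:12  3:126  4:13  5:71  6:25  7:66
  8:38  9:6  10:63  11:72
Giant step factor: 76^(-12) ≡ 48 (mod 131).
Scan 87·48^i mod 131 for i = 0, 1, …:
  i=0: 87   i=1: 115   i=2: 18   i=3: 78
  i=4: 76
Match at i=4, j=1: a = 4·12 + 1 = 49.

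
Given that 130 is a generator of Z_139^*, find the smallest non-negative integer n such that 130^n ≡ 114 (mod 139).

Baby-step giant-step with m = ceil(sqrt(138)) = 12.
Baby table (130^j mod 139 for j=0..11):
  0:1  1:130  2:81  3:105  4:28  5:26  6:44  7:21
  8:89  9:33  10:120  11:32
Giant step factor: 130^(-12) ≡ 125 (mod 139).
Scan 114·125^i mod 139 for i = 0, 1, …:
  i=0: 114   i=1: 72   i=2: 104   i=3: 73
  i=4: 90   i=5: 130
Match at i=5, j=1: n = 5·12 + 1 = 61.

61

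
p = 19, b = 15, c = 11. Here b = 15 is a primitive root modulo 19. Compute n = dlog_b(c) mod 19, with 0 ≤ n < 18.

6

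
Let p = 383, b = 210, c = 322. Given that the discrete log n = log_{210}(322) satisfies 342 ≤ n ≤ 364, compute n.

352

Compute 210^342 mod 383 = 2, then multiply by 210 repeatedly:
  210^342=2  210^343=37  210^344=110  210^345=120  210^346=305
  210^347=89  210^348=306  210^349=299  210^350=361  210^351=359
  210^352=322
Found 322 at exponent 352.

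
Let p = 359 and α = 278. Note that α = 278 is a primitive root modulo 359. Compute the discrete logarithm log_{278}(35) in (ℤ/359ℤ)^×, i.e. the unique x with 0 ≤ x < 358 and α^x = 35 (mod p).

49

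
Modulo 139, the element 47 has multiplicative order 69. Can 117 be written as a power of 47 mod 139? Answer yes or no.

117 ∈ ⟨47⟩ iff 117^69 ≡ 1 (mod 139), since |⟨47⟩| = 69.
117^69 mod 139 = 1.
Since 1 = 1, 117 lies in the subgroup.

yes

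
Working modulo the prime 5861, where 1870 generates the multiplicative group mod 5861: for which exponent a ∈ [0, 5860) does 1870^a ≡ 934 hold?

Baby-step giant-step with m = ceil(sqrt(5860)) = 77.
Baby table (1870^j mod 5861 for j=0..76):
  0:1  1:1870  2:3744  3:3246  4:3885  5:3171  6:4299  7:3699
  8:1150  9:5374  10:3626  11:5304  12:1668  13:1108  14:3027  15:4625
  16:3775  17:2606  18:2729  19:4160  20:1653  21:2363  22:5477  23:2823
  24:4110  25:1929  26:2715  27:1424  28:1986  29:3807  30:3836  31:5317
  32:2534  33:2892  34:4198  35:2381  36:3971  37:5744  38:3928  39:1527
  40:1183  41:2613  42:4097  43:1063  44:931  45:253  46:4230  47:3611
  48:698  49:4118  50:5167  51:3362  52:3948  53:3761  54:5731  55:3062
  56:5604  57:12  58:4857  59:3901  60:3786  61:5593  62:2886  63:4700
  64:3361  65:2078  66:17  67:2485  68:5038  69:2433  70:1574  71:1158
  72:2751  73:4273  74:1967  75:3443  76:3032
Giant step factor: 1870^(-77) ≡ 3296 (mod 5861).
Scan 934·3296^i mod 5861 for i = 0, 1, …:
  i=0: 934   i=1: 1439   i=2: 1395   i=3: 2896
  i=4: 3508   i=5: 4476   i=6: 759   i=7: 4878
  i=8: 1165   i=9: 885     …   i=52: 5399
  i=53: 1108
Match at i=53, j=13: a = 53·77 + 13 = 4094.

4094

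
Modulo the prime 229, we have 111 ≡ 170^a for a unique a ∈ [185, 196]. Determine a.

Compute 170^185 mod 229 = 67, then multiply by 170 repeatedly:
  170^185=67  170^186=169  170^187=105  170^188=217  170^189=21
  170^190=135  170^191=50  170^192=27  170^193=10  170^194=97
  170^195=2  170^196=111
Found 111 at exponent 196.

196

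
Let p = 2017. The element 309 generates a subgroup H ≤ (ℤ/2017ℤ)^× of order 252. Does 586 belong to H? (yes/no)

586 ∈ ⟨309⟩ iff 586^252 ≡ 1 (mod 2017), since |⟨309⟩| = 252.
586^252 mod 2017 = 1579.
Since 1579 ≠ 1, 586 does not lie in the subgroup.

no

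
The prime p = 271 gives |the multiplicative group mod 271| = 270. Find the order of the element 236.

The order of 236 must divide p − 1 = 270 = 2 · 3^3 · 5.
Divisors: 1, 2, 3, 5, 6, 9, 10, 15, 18, 27, 30, 45, 54, 90, 135, 270.
Check each in increasing order: 236^1 ≡ 236;  236^2 ≡ 141;  236^3 ≡ 214;  236^5 ≡ 93;  236^6 ≡ 268;  236^9 ≡ 171;  236^10 ≡ 248;  236^15 ≡ 29;  236^18 ≡ 244;  236^27 ≡ 261;  236^30 ≡ 28;  236^45 ≡ 270;  236^54 ≡ 100;  236^90 ≡ 1.
Smallest exponent giving 1 is 90.

90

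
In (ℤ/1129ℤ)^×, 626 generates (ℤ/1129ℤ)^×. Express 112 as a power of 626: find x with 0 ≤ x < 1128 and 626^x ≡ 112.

954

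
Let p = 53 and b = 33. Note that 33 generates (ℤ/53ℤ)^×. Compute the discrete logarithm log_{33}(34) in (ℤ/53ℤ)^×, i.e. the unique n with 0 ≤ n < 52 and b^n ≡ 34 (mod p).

5

Successive powers of 33 modulo 53:
  33^0=1  33^1=33  33^2=29  33^3=3  33^4=46  33^5=34
So 33^5 ≡ 34 (mod 53), giving n = 5.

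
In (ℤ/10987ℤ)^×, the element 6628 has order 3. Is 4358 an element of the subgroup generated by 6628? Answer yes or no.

yes

4358 ∈ ⟨6628⟩ iff 4358^3 ≡ 1 (mod 10987), since |⟨6628⟩| = 3.
4358^3 mod 10987 = 1.
Since 1 = 1, 4358 lies in the subgroup.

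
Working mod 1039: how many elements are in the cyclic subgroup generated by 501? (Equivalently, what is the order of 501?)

The order of 501 must divide p − 1 = 1038 = 2 · 3 · 173.
Divisors: 1, 2, 3, 6, 173, 346, 519, 1038.
Check each in increasing order: 501^1 ≡ 501;  501^2 ≡ 602;  501^3 ≡ 292;  501^6 ≡ 66;  501^173 ≡ 899;  501^346 ≡ 898;  501^519 ≡ 1038;  501^1038 ≡ 1.
Smallest exponent giving 1 is 1038.

1038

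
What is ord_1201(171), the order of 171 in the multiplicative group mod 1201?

600

The order of 171 must divide p − 1 = 1200 = 2^4 · 3 · 5^2.
Divisors: 1, 2, 3, 4, 5, 6, 8, 10, 12, 15, 16, 20, 24, 25, 30, 40, 48, 50, 60, 75, 80, 100, 120, 150, 200, 240, 300, 400, 600, 1200.
Check each in increasing order: 171^1 ≡ 171;  171^2 ≡ 417;  171^3 ≡ 448;  171^4 ≡ 945;  171^5 ≡ 661;  171^6 ≡ 137;  171^8 ≡ 682;  171^10 ≡ 958;  171^12 ≡ 754;  171^15 ≡ 311;  171^16 ≡ 337;  171^20 ≡ 200;  171^24 ≡ 443;  171^25 ≡ 90;  171^30 ≡ 641;  171^40 ≡ 367;  171^48 ≡ 486;  171^50 ≡ 894;  171^60 ≡ 139;  171^75 ≡ 1194;  171^80 ≡ 177;  171^100 ≡ 571;  171^120 ≡ 105;  171^150 ≡ 49;  171^200 ≡ 570;  171^240 ≡ 216;  171^300 ≡ 1200;  171^400 ≡ 630;  171^600 ≡ 1.
Smallest exponent giving 1 is 600.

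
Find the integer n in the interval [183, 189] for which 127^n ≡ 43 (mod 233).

183

Compute 127^183 mod 233 = 43, then multiply by 127 repeatedly:
  127^183=43
Found 43 at exponent 183.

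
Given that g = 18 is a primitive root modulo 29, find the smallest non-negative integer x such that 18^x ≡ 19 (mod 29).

11

Successive powers of 18 modulo 29:
  18^0=1  18^1=18  18^2=5  18^3=3  18^4=25  18^5=15
  18^6=9  18^7=17  18^8=16  18^9=27  18^10=22  18^11=19
So 18^11 ≡ 19 (mod 29), giving x = 11.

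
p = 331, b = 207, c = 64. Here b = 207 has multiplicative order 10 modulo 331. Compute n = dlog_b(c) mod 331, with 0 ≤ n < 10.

8

Successive powers of 207 modulo 331:
  207^0=1  207^1=207  207^2=150  207^3=267  207^4=323  207^5=330
  207^6=124  207^7=181  207^8=64
So 207^8 ≡ 64 (mod 331), giving n = 8.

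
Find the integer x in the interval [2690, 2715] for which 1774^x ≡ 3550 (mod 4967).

2698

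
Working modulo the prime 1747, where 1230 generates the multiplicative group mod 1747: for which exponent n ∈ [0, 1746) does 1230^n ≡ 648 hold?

Baby-step giant-step with m = ceil(sqrt(1746)) = 42.
Baby table (1230^j mod 1747 for j=0..41):
  0:1  1:1230  2:1745  3:1034  4:4  5:1426  6:1739  7:642
  8:16  9:463  10:1715  11:821  12:64  13:105  14:1619  15:1537
  16:256  17:420  18:1235  19:907  20:1024  21:1680  22:1446  23:134
  24:602  25:1479  26:543  27:536  28:661  29:675  30:425  31:397
  32:897  33:953  34:1700  35:1588  36:94  37:318  38:1559  39:1111
  40:376  41:1272
Giant step factor: 1230^(-42) ≡ 1215 (mod 1747).
Scan 648·1215^i mod 1747 for i = 0, 1, …:
  i=0: 648   i=1: 1170   i=2: 1239   i=3: 1218
  i=4: 161   i=5: 1698   i=6: 1610   i=7: 1257
  i=8: 377   i=9: 341   i=10: 276   i=11: 1663
  i=12: 1013   i=13: 907
Match at i=13, j=19: n = 13·42 + 19 = 565.

565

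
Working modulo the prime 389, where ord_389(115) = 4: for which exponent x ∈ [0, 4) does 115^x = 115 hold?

Successive powers of 115 modulo 389:
  115^0=1  115^1=115
So 115^1 ≡ 115 (mod 389), giving x = 1.

1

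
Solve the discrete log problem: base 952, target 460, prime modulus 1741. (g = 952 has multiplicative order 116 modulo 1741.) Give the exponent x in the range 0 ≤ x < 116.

50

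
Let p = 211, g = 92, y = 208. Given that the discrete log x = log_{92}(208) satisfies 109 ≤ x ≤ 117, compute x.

116

Compute 92^109 mod 211 = 57, then multiply by 92 repeatedly:
  92^109=57  92^110=180  92^111=102  92^112=100  92^113=127
  92^114=79  92^115=94  92^116=208
Found 208 at exponent 116.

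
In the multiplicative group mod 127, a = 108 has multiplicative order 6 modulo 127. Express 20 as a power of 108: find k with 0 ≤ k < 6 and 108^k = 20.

5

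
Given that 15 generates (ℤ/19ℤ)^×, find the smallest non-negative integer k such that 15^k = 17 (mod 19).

14

Successive powers of 15 modulo 19:
  15^0=1  15^1=15  15^2=16  15^3=12  15^4=9  15^5=2
  15^6=11  15^7=13  15^8=5  15^9=18  15^10=4  15^11=3
  15^12=7  15^13=10  15^14=17
So 15^14 ≡ 17 (mod 19), giving k = 14.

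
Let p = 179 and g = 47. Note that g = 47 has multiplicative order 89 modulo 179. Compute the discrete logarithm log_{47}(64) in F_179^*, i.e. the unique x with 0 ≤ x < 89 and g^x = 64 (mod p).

Successive powers of 47 modulo 179:
  47^0=1  47^1=47  47^2=61  47^3=3  47^4=141  47^5=4
  47^6=9  47^7=65  47^8=12  47^9=27  47^10=16  47^11=36
  47^12=81  47^13=48  47^14=108  47^15=64
So 47^15 ≡ 64 (mod 179), giving x = 15.

15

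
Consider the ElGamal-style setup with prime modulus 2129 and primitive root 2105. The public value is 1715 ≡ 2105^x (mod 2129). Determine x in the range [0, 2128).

Baby-step giant-step with m = ceil(sqrt(2128)) = 47.
Baby table (2105^j mod 2129 for j=0..46):
  0:1  1:2105  2:576  3:1079  4:1781  5:1965  6:1807  7:1341
  8:1880  9:1718  10:1348  11:1712  12:1492  13:385  14:1405  15:344
  16:260  17:147  18:730  19:1641  20:1067  21:2069  22:1440  23:1633
  24:1259  25:1719  26:1324  27:159  28:442  29:37  30:1241  31:22
  32:1601  33:2027  34:319  35:860  36:650  37:1432  38:1825  39:909
  40:1603  41:1979  42:1471  43:889  44:2083  45:1104  46:1181
Giant step factor: 2105^(-47) ≡ 1813 (mod 2129).
Scan 1715·1813^i mod 2129 for i = 0, 1, …:
  i=0: 1715   i=1: 955   i=2: 538   i=3: 312
  i=4: 1471
Match at i=4, j=42: x = 4·47 + 42 = 230.

230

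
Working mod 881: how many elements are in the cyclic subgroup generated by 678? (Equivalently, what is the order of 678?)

440

The order of 678 must divide p − 1 = 880 = 2^4 · 5 · 11.
Divisors: 1, 2, 4, 5, 8, 10, 11, 16, 20, 22, 40, 44, 55, 80, 88, 110, 176, 220, 440, 880.
Check each in increasing order: 678^1 ≡ 678;  678^2 ≡ 683;  678^4 ≡ 440;  678^5 ≡ 542;  678^8 ≡ 661;  678^10 ≡ 391;  678^11 ≡ 798;  678^16 ≡ 826;  678^20 ≡ 468;  678^22 ≡ 722;  678^40 ≡ 536;  678^44 ≡ 613;  678^55 ≡ 219;  678^80 ≡ 90;  678^88 ≡ 463;  678^110 ≡ 387;  678^176 ≡ 286;  678^220 ≡ 880;  678^440 ≡ 1.
Smallest exponent giving 1 is 440.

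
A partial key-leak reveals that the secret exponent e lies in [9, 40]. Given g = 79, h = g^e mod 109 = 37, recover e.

Compute 79^9 mod 109 = 68, then multiply by 79 repeatedly:
  79^9=68  79^10=31  79^11=51  79^12=105  79^13=11
  79^14=106  79^15=90  79^16=25  79^17=13  79^18=46
  79^19=37
Found 37 at exponent 19.

19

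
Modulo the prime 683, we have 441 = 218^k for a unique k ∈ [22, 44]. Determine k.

Compute 218^22 mod 683 = 3, then multiply by 218 repeatedly:
  218^22=3  218^23=654  218^24=508  218^25=98  218^26=191
  218^27=658  218^28=14  218^29=320  218^30=94  218^31=2
  218^32=436  218^33=111  218^34=293  218^35=355  218^36=211
  218^37=237  218^38=441
Found 441 at exponent 38.

38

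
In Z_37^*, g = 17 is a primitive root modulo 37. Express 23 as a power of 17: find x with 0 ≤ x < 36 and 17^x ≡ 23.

33

Successive powers of 17 modulo 37:
  17^0=1  17^1=17  17^2=30  17^3=29  17^4=12  17^5=19
  17^6=27  17^7=15  17^8=33  17^9=6  17^10=28  17^11=32
  17^12=26  17^13=35  17^14=3  17^15=14  17^16=16  17^17=13
  17^18=36  17^19=20  17^20=7  17^21=8  17^22=25  17^23=18
  17^24=10  17^25=22  17^26=4  17^27=31  17^28=9  17^29=5
  17^30=11  17^31=2  17^32=34  17^33=23
So 17^33 ≡ 23 (mod 37), giving x = 33.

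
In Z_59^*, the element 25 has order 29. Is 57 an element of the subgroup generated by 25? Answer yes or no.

yes

57 ∈ ⟨25⟩ iff 57^29 ≡ 1 (mod 59), since |⟨25⟩| = 29.
57^29 mod 59 = 1.
Since 1 = 1, 57 lies in the subgroup.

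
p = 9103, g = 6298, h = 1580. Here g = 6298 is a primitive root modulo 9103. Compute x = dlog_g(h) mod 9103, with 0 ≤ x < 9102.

Baby-step giant-step with m = ceil(sqrt(9102)) = 96.
Baby table (6298^j mod 9103 for j=0..95):
  0:1  1:6298  2:3033  3:3740  4:5059  5:1082  6:5392  7:4626
  8:4948  9:2935  10:5540  11:8224  12:7785  13:1172  14:7826  15:4506
  16:4737  17:3095  18:2787  19:1942  20:5387  21:445  22:7989  23:2441
  24:7554  25:2814  26:8134  27:5351  28:1292  29:8037  30:4346  31:7490
  32:274  33:5185  34:2669  35:5224  36:2510  37:5172  38:2722  39:2207
  40:8508  41:3126  42:6862  43:4935  44:2988  45:2523  46:5119  47:5739
  48:5312  49:1451  50:8089  51:4134  52:1352  53:3591  54:4266  55:4315
  56:3415  57:6384  58:7584  59:591  60:8094  61:8315  62:7414  63:4085
  64:2252  65:622  66:3066  67:2205  68:5015  69:6163  70:8485  71:3920
  72:824  73:842  74:4970  75:4946  76:8545  77:8577  78:744  79:6770
  80:8111  81:6145  82:4357  83:3944  84:6328  85:810  86:3700  87:8023
  88:7204  89:1440  90:2532  91:7183  92:5727  93:2560  94:1467  95:8724
Giant step factor: 6298^(-96) ≡ 4612 (mod 9103).
Scan 1580·4612^i mod 9103 for i = 0, 1, …:
  i=0: 1580   i=1: 4560   i=2: 2790   i=3: 4941
  i=4: 3083   i=5: 9013   i=6: 3658   i=7: 2837
  i=8: 3233   i=9: 8985     …   i=35: 5433
  i=36: 5540
Match at i=36, j=10: x = 36·96 + 10 = 3466.

3466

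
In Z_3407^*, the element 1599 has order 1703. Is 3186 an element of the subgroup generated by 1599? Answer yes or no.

3186 ∈ ⟨1599⟩ iff 3186^1703 ≡ 1 (mod 3407), since |⟨1599⟩| = 1703.
3186^1703 mod 3407 = 1.
Since 1 = 1, 3186 lies in the subgroup.

yes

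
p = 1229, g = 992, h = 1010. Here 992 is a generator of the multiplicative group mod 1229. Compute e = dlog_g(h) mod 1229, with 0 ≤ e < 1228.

871

Baby-step giant-step with m = ceil(sqrt(1228)) = 36.
Baby table (992^j mod 1229 for j=0..35):
  0:1  1:992  2:864  3:475  4:493  5:1143  6:718  7:665
  8:936  9:617  10:22  11:931  12:573  13:618  14:1014  15:566
  16:1048  17:1111  18:928  19:55  20:484  21:818  22:316  23:77
  24:186  25:162  26:934  27:1091  28:752  29:1210  30:816  31:790
  32:807  33:465  34:405  35:1106
Giant step factor: 992^(-36) ≡ 1172 (mod 1229).
Scan 1010·1172^i mod 1229 for i = 0, 1, …:
  i=0: 1010   i=1: 193   i=2: 60   i=3: 267
  i=4: 758   i=5: 1038   i=6: 1055   i=7: 86
  i=8: 14   i=9: 431     …   i=23: 398
  i=24: 665
Match at i=24, j=7: e = 24·36 + 7 = 871.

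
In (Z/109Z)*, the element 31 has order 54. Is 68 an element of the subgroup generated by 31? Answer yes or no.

68 ∈ ⟨31⟩ iff 68^54 ≡ 1 (mod 109), since |⟨31⟩| = 54.
68^54 mod 109 = 108.
Since 108 ≠ 1, 68 does not lie in the subgroup.

no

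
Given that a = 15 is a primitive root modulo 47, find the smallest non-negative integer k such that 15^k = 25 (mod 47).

22

Baby-step giant-step with m = ceil(sqrt(46)) = 7.
Baby table (15^j mod 47 for j=0..6):
  0:1  1:15  2:37  3:38  4:6  5:43  6:34
Giant step factor: 15^(-7) ≡ 20 (mod 47).
Scan 25·20^i mod 47 for i = 0, 1, …:
  i=0: 25   i=1: 30   i=2: 36   i=3: 15
Match at i=3, j=1: k = 3·7 + 1 = 22.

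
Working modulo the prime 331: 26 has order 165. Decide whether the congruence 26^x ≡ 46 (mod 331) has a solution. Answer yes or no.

yes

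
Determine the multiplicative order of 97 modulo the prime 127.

The order of 97 must divide p − 1 = 126 = 2 · 3^2 · 7.
Divisors: 1, 2, 3, 6, 7, 9, 14, 18, 21, 42, 63, 126.
Check each in increasing order: 97^1 ≡ 97;  97^2 ≡ 11;  97^3 ≡ 51;  97^6 ≡ 61;  97^7 ≡ 75;  97^9 ≡ 63;  97^14 ≡ 37;  97^18 ≡ 32;  97^21 ≡ 108;  97^42 ≡ 107;  97^63 ≡ 126;  97^126 ≡ 1.
Smallest exponent giving 1 is 126.

126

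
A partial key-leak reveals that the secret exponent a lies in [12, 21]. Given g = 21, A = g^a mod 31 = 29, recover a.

Compute 21^12 mod 31 = 4, then multiply by 21 repeatedly:
  21^12=4  21^13=22  21^14=28  21^15=30  21^16=10
  21^17=24  21^18=8  21^19=13  21^20=25  21^21=29
Found 29 at exponent 21.

21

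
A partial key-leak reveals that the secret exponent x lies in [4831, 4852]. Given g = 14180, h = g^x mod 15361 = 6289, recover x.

Compute 14180^4831 mod 15361 = 526, then multiply by 14180 repeatedly:
  14180^4831=526  14180^4832=8595  14180^4833=2926  14180^4834=619  14180^4835=6289
Found 6289 at exponent 4835.

4835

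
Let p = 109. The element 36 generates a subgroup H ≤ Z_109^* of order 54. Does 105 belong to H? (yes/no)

yes

105 ∈ ⟨36⟩ iff 105^54 ≡ 1 (mod 109), since |⟨36⟩| = 54.
105^54 mod 109 = 1.
Since 1 = 1, 105 lies in the subgroup.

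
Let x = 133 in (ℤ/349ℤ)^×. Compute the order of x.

116

The order of 133 must divide p − 1 = 348 = 2^2 · 3 · 29.
Divisors: 1, 2, 3, 4, 6, 12, 29, 58, 87, 116, 174, 348.
Check each in increasing order: 133^1 ≡ 133;  133^2 ≡ 239;  133^3 ≡ 28;  133^4 ≡ 234;  133^6 ≡ 86;  133^12 ≡ 67;  133^29 ≡ 213;  133^58 ≡ 348;  133^87 ≡ 136;  133^116 ≡ 1.
Smallest exponent giving 1 is 116.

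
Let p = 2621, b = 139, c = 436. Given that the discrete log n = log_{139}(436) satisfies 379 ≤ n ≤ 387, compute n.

382

Compute 139^379 mod 2621 = 1932, then multiply by 139 repeatedly:
  139^379=1932  139^380=1206  139^381=2511  139^382=436
Found 436 at exponent 382.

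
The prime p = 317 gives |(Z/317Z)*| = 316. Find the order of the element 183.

The order of 183 must divide p − 1 = 316 = 2^2 · 79.
Divisors: 1, 2, 4, 79, 158, 316.
Check each in increasing order: 183^1 ≡ 183;  183^2 ≡ 204;  183^4 ≡ 89;  183^79 ≡ 114;  183^158 ≡ 316;  183^316 ≡ 1.
Smallest exponent giving 1 is 316.

316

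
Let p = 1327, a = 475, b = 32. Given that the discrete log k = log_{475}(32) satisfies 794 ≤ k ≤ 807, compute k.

Compute 475^794 mod 1327 = 382, then multiply by 475 repeatedly:
  475^794=382  475^795=978  475^796=100  475^797=1055  475^798=846
  475^799=1096  475^800=416  475^801=1204  475^802=1290  475^803=1003
  475^804=32
Found 32 at exponent 804.

804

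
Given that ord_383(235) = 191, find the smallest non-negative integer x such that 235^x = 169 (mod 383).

56

Baby-step giant-step with m = ceil(sqrt(191)) = 14.
Baby table (235^j mod 383 for j=0..13):
  0:1  1:235  2:73  3:303  4:350  5:288  6:272  7:342
  8:323  9:71  10:216  11:204  12:65  13:338
Giant step factor: 235^(-14) ≡ 18 (mod 383).
Scan 169·18^i mod 383 for i = 0, 1, …:
  i=0: 169   i=1: 361   i=2: 370   i=3: 149
  i=4: 1
Match at i=4, j=0: x = 4·14 + 0 = 56.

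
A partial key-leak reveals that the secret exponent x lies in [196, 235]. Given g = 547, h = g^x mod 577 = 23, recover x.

226

Compute 547^196 mod 577 = 76, then multiply by 547 repeatedly:
  547^196=76  547^197=28  547^198=314  547^199=389  547^200=447
  547^201=438  547^202=131  547^203=109  547^204=192  547^205=10
  547^206=277  547^207=345  547^208=36  547^209=74  547^210=88
  547^211=245  547^212=151  547^213=86  547^214=305  547^215=82
  547^216=425  547^217=521  547^218=526  547^219=376  547^220=260
  547^221=278  547^222=315  547^223=359  547^224=193  547^225=557
  547^226=23
Found 23 at exponent 226.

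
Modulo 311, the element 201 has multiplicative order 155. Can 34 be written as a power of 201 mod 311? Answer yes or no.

no

34 ∈ ⟨201⟩ iff 34^155 ≡ 1 (mod 311), since |⟨201⟩| = 155.
34^155 mod 311 = 310.
Since 310 ≠ 1, 34 does not lie in the subgroup.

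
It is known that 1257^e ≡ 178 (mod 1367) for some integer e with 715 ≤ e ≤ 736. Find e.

732

Compute 1257^715 mod 1367 = 963, then multiply by 1257 repeatedly:
  1257^715=963  1257^716=696  1257^717=1359  1257^718=880  1257^719=257
  1257^720=437  1257^721=1142  1257^722=144  1257^723=564  1257^724=842
  1257^725=336  1257^726=1316  1257^727=142  1257^728=784  1257^729=1248
  1257^730=787  1257^731=918  1257^732=178
Found 178 at exponent 732.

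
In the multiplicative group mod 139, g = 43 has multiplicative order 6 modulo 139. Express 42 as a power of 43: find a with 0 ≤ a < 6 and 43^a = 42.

2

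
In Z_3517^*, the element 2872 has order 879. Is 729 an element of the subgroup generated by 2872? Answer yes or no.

yes

729 ∈ ⟨2872⟩ iff 729^879 ≡ 1 (mod 3517), since |⟨2872⟩| = 879.
729^879 mod 3517 = 1.
Since 1 = 1, 729 lies in the subgroup.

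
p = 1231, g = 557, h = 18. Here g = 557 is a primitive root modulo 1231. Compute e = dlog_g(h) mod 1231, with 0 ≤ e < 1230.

918

Baby-step giant-step with m = ceil(sqrt(1230)) = 36.
Baby table (557^j mod 1231 for j=0..35):
  0:1  1:557  2:37  3:913  4:138  5:544  6:182  7:432
  8:579  9:1212  10:496  11:528  12:1118  13:1071  14:743  15:235
  16:409  17:78  18:361  19:424  20:1047  21:916  22:578  23:655
  24:459  25:846  26:980  27:527  28:561  29:1034  30:1061  31:97
  32:1096  33:1127  34:1160  35:1076
Giant step factor: 557^(-36) ≡ 567 (mod 1231).
Scan 18·567^i mod 1231 for i = 0, 1, …:
  i=0: 18   i=1: 358   i=2: 1102   i=3: 717
  i=4: 309   i=5: 401   i=6: 863   i=7: 614
  i=8: 996   i=9: 934     …   i=24: 754
  i=25: 361
Match at i=25, j=18: e = 25·36 + 18 = 918.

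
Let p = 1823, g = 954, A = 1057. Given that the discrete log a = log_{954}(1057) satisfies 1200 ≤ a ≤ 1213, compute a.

Compute 954^1200 mod 1823 = 700, then multiply by 954 repeatedly:
  954^1200=700  954^1201=582  954^1202=1036  954^1203=278  954^1204=877
  954^1205=1724  954^1206=350  954^1207=291  954^1208=518  954^1209=139
  954^1210=1350  954^1211=862  954^1212=175  954^1213=1057
Found 1057 at exponent 1213.

1213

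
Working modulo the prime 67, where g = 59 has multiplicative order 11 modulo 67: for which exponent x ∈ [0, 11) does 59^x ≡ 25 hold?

10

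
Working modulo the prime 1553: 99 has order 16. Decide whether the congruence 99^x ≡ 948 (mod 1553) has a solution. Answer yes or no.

yes

⟨99⟩ has order 16; its elements mod 1553 are {1, 99, 251, 326, 339, 483, 605, 672, 881, 948, 1070, 1214, 1227, 1302, 1454, 1552}.
948 is in this set.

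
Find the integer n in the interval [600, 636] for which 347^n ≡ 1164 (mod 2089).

623

Compute 347^600 mod 2089 = 1588, then multiply by 347 repeatedly:
  347^600=1588  347^601=1629  347^602=1233  347^603=1695  347^604=1156
  347^605=44  347^606=645  347^607=292  347^608=1052  347^609=1558
  347^610=1664  347^611=844  347^612=408  347^613=1613  347^614=1948
  347^615=1209  347^616=1723  347^617=427  347^618=1939  347^619=175
  347^620=144  347^621=1921  347^622=196  347^623=1164
Found 1164 at exponent 623.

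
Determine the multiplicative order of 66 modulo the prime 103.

17

The order of 66 must divide p − 1 = 102 = 2 · 3 · 17.
Divisors: 1, 2, 3, 6, 17, 34, 51, 102.
Check each in increasing order: 66^1 ≡ 66;  66^2 ≡ 30;  66^3 ≡ 23;  66^6 ≡ 14;  66^17 ≡ 1.
Smallest exponent giving 1 is 17.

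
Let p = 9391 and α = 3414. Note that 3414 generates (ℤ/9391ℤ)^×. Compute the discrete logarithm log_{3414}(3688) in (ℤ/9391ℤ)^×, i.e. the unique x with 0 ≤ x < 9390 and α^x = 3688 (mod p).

4284

Baby-step giant-step with m = ceil(sqrt(9390)) = 97.
Baby table (3414^j mod 9391 for j=0..96):
  0:1  1:3414  2:1165  3:4917  4:4921  5:9186  6:4455  7:5341
  8:6243  9:5423  10:4461  11:7043  12:3842  13:6752  14:5814  15:5813
  16:2399  17:1234  18:5708  19:787  20:992  21:5928  22:587  23:3735
  24:7703  25:3242  26:5590  27:1748  28:4387  29:7964  30:2151  31:9143
  32:7909  33:2201  34:1414  35:422  36:3885  37:3298  38:8954  39:1251
  40:7400  41:1810  42:62  43:5066  44:6493  45:4342  46:4590  47:6072
  48:3871  49:2457  50:2035  51:7541  52:4243  53:4680  54:3429  55:5420
  56:3610  57:3548  58:7873  59:1380  60:6429  61:1839  62:5158  63:1287
  64:8221  65:6186  66:8036  67:3793  68:8504  69:5075  70:9046  71:5436
  72:1888  73:3406  74:2026  75:4988  76:3149  77:7382  78:6095  79:7265
  80:1079  81:2434  82:8032  83:8919  84:3844  85:4189  86:8144  87:6256
  88:2850  89:824  90:5227  91:2078  92:4087  93:7383  94:118  95:8430
  96:5996
Giant step factor: 3414^(-97) ≡ 6951 (mod 9391).
Scan 3688·6951^i mod 9391 for i = 0, 1, …:
  i=0: 3688   i=1: 7249   i=2: 5084   i=3: 551
  i=4: 7864   i=5: 7044   i=6: 7561   i=7: 4475
  i=8: 2733   i=9: 8481     …   i=43: 8347
  i=44: 2399
Match at i=44, j=16: x = 44·97 + 16 = 4284.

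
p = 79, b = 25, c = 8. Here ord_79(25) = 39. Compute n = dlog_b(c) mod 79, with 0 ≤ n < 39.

Successive powers of 25 modulo 79:
  25^0=1  25^1=25  25^2=72  25^3=62  25^4=49  25^5=40
  25^6=52  25^7=36  25^8=31  25^9=64  25^10=20  25^11=26
  25^12=18  25^13=55  25^14=32  25^15=10  25^16=13  25^17=9
  25^18=67  25^19=16  25^20=5  25^21=46  25^22=44  25^23=73
  25^24=8
So 25^24 ≡ 8 (mod 79), giving n = 24.

24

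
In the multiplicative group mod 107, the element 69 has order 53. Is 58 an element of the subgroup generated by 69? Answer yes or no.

no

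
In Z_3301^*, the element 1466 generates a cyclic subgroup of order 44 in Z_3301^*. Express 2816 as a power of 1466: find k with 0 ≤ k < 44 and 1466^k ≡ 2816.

6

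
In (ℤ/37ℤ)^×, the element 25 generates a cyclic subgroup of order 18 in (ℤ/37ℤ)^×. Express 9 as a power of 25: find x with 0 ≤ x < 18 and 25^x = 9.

Successive powers of 25 modulo 37:
  25^0=1  25^1=25  25^2=33  25^3=11  25^4=16  25^5=30
  25^6=10  25^7=28  25^8=34  25^9=36  25^10=12  25^11=4
  25^12=26  25^13=21  25^14=7  25^15=27  25^16=9
So 25^16 ≡ 9 (mod 37), giving x = 16.

16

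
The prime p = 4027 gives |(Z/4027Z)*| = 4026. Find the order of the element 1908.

The order of 1908 must divide p − 1 = 4026 = 2 · 3 · 11 · 61.
Divisors: 1, 2, 3, 6, 11, 22, 33, 61, 66, 122, 183, 366, 671, 1342, 2013, 4026.
Check each in increasing order: 1908^1 ≡ 1908;  1908^2 ≡ 56;  1908^3 ≡ 2146;  1908^6 ≡ 2455;  1908^11 ≡ 1979;  1908^22 ≡ 2197;  1908^33 ≡ 2730;  1908^61 ≡ 2752;  1908^66 ≡ 2950;  1908^122 ≡ 2744;  1908^183 ≡ 863;  1908^366 ≡ 3801;  1908^671 ≡ 1.
Smallest exponent giving 1 is 671.

671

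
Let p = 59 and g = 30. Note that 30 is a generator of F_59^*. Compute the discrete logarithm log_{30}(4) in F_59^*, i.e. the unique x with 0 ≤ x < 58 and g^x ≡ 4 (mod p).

56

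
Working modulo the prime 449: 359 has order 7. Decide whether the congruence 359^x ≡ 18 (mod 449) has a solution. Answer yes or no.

18 ∈ ⟨359⟩ iff 18^7 ≡ 1 (mod 449), since |⟨359⟩| = 7.
18^7 mod 449 = 1.
Since 1 = 1, 18 lies in the subgroup.

yes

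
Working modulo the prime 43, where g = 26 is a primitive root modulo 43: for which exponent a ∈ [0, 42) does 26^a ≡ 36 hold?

Baby-step giant-step with m = ceil(sqrt(42)) = 7.
Baby table (26^j mod 43 for j=0..6):
  0:1  1:26  2:31  3:32  4:15  5:3  6:35
Giant step factor: 26^(-7) ≡ 37 (mod 43).
Scan 36·37^i mod 43 for i = 0, 1, …:
  i=0: 36   i=1: 42   i=2: 6   i=3: 7
  i=4: 1
Match at i=4, j=0: a = 4·7 + 0 = 28.

28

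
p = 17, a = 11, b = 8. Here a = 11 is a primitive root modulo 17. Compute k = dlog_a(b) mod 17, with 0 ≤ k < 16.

Successive powers of 11 modulo 17:
  11^0=1  11^1=11  11^2=2  11^3=5  11^4=4  11^5=10
  11^6=8
So 11^6 ≡ 8 (mod 17), giving k = 6.

6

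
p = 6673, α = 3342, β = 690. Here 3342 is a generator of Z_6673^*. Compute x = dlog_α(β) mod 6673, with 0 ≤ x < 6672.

4559

Baby-step giant-step with m = ceil(sqrt(6672)) = 82.
Baby table (3342^j mod 6673 for j=0..81):
  0:1  1:3342  2:5035  3:4337  4:498  5:2739  6:5055  7:4447
  8:1103  9:2730  10:1669  11:5843  12:2108  13:4921  14:3710  15:386
  16:2123  17:1667  18:5832  19:5384  20:2920  21:2714  22:1581  23:5359
  24:6119  25:3626  26:6597  27:6255  28:4374  29:4038  30:2190  31:5372
  32:2854  33:2351  34:2921  35:6056  36:6616  37:3023  38:6617  39:6365
  40:4979  41:4029  42:5477  43:95  44:3859  45:4542  46:4962  47:599
  48:6631  49:6442  50:2066  51:4690  52:5776  53:5076  54:1226  55:70
  56:385  57:5454  58:3305  59:1495  60:4886  61:181  62:4332  63:3807
  64:4256  65:3389  66:1957  67:754  68:4147  69:6126  70:328  71:1804
  72:3249  73:1187  74:3192  75:4210  76:3136  77:3902  78:1442  79:1258
  80:246  81:1353
Giant step factor: 3342^(-82) ≡ 2809 (mod 6673).
Scan 690·2809^i mod 6673 for i = 0, 1, …:
  i=0: 690   i=1: 3040   i=2: 4593   i=3: 2828
  i=4: 2982   i=5: 1823   i=6: 2616   i=7: 1371
  i=8: 818   i=9: 2250     …   i=54: 5984
  i=55: 6442
Match at i=55, j=49: x = 55·82 + 49 = 4559.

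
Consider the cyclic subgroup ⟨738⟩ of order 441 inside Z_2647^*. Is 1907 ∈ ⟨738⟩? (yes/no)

no

1907 ∈ ⟨738⟩ iff 1907^441 ≡ 1 (mod 2647), since |⟨738⟩| = 441.
1907^441 mod 2647 = 186.
Since 186 ≠ 1, 1907 does not lie in the subgroup.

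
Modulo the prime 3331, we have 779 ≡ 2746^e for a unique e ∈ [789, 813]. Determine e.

Compute 2746^789 mod 3331 = 1753, then multiply by 2746 repeatedly:
  2746^789=1753  2746^790=443  2746^791=663  2746^792=1872  2746^793=779
Found 779 at exponent 793.

793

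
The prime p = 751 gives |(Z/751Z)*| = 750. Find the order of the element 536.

30

The order of 536 must divide p − 1 = 750 = 2 · 3 · 5^3.
Divisors: 1, 2, 3, 5, 6, 10, 15, 25, 30, 50, 75, 125, 150, 250, 375, 750.
Check each in increasing order: 536^1 ≡ 536;  536^2 ≡ 414;  536^3 ≡ 359;  536^5 ≡ 679;  536^6 ≡ 460;  536^10 ≡ 678;  536^15 ≡ 750;  536^25 ≡ 73;  536^30 ≡ 1.
Smallest exponent giving 1 is 30.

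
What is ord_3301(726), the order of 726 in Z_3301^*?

The order of 726 must divide p − 1 = 3300 = 2^2 · 3 · 5^2 · 11.
Divisors: 1, 2, 3, 4, 5, 6, 10, 11, 12, 15, 20, 22, 25, 30, 33, 44, 50, 55, 60, 66, 75, 100, 110, 132, 150, 165, 220, 275, 300, 330, 550, 660, 825, 1100, 1650, 3300.
Check each in increasing order: 726^1 ≡ 726;  726^2 ≡ 2217;  726^3 ≡ 1955;  726^4 ≡ 3201;  726^5 ≡ 22;  726^6 ≡ 2768;  726^10 ≡ 484;  726^11 ≡ 1478;  726^12 ≡ 203;  726^15 ≡ 745;  726^20 ≡ 3186;  726^22 ≡ 2523;  726^25 ≡ 771;  726^30 ≡ 457;  726^33 ≡ 2165;  726^44 ≡ 1201;  726^50 ≡ 261;  726^55 ≡ 2441;  726^60 ≡ 886;  726^66 ≡ 3106;  726^75 ≡ 3171;  726^100 ≡ 2101;  726^110 ≡ 176;  726^132 ≡ 1714;  726^150 ≡ 395;  726^165 ≡ 486;  726^220 ≡ 1267;  726^275 ≡ 3011;  726^300 ≡ 878;  726^330 ≡ 1825;  726^550 ≡ 1575;  726^660 ≡ 3217;  726^825 ≡ 2089;  726^1100 ≡ 1574;  726^1650 ≡ 3300;  726^3300 ≡ 1.
Smallest exponent giving 1 is 3300.

3300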